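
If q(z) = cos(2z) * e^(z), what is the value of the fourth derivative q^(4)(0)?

Take the Cauchy product of the two expansions.
From the series, [z^4] q = -7/24; multiply by 4! = 24 to get -7.

-7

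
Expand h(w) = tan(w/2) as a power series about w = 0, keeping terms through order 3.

w^3/24 + w/2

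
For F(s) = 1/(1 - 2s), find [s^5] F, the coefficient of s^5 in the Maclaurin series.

32

Differentiate repeatedly and evaluate at the center.
F(0) = 1
F′(0) = 2
F′′(0) = 8
F′′′(0) = 48
F^(4)(0) = 384
F^(5)(0) = 3840
The Taylor polynomial is Σ F^(k)(0)/k! · s^k.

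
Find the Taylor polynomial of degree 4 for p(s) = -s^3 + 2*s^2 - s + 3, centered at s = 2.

Differentiate repeatedly and evaluate at the center.
p(2) = 1
p′(2) = -5
p′′(2) = -8
p′′′(2) = -6
p^(4)(2) = 0

-(s - 2)^3 - 4*(s - 2)^2 - 5*(s - 2) + 1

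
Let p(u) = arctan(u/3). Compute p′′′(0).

-2/27

The coefficient of u^3 in the expansion is -1/81, so p′′′(0) = 3! * (-1/81) = -2/27.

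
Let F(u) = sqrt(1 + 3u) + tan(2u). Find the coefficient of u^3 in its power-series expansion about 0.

209/48

Expand each term separately and add.
[u^0] = 1;  [u^1] = 7/2;  [u^2] = -9/8;  [u^3] = 209/48.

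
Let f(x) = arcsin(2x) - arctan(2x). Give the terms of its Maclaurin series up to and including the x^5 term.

Add the two expansions coefficient-wise.
f(0) = 0
f′(0) = 0
f′′(0) = 0
f′′′(0) = 24
f^(4)(0) = 0
f^(5)(0) = -480
Dividing each by k! gives the coefficients c_0, ..., c_5.

-4*x^5 + 4*x^3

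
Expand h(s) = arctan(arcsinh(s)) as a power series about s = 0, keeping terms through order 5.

53*s^5/120 - s^3/2 + s

Substitute the inner expansion into the outer series and collect powers.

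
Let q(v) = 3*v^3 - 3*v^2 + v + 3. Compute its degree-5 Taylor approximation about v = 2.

3*(v - 2)^3 + 15*(v - 2)^2 + 25*(v - 2) + 17

q(2) = 17
q′(2) = 25
q′′(2) = 30
q′′′(2) = 18
q^(4)(2) = 0
q^(5)(2) = 0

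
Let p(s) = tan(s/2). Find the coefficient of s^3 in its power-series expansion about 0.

1/24

p(0) = 0
p′(0) = 1/2
p′′(0) = 0
p′′′(0) = 1/4
So c_3 = p′′′(0)/3! = 1/24.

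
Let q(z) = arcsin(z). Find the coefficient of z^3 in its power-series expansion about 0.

Use the known series and substitute for the argument.
q(0) = 0
q′(0) = 1
q′′(0) = 0
q′′′(0) = 1

1/6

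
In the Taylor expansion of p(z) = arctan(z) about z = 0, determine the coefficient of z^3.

Apply the Taylor formula c_k = f^(k)(a)/k!.

-1/3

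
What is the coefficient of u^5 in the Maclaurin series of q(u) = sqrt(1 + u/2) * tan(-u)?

-3701/30720

Write out both Maclaurin series and multiply, keeping only the needed powers.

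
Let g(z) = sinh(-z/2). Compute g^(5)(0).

The coefficient of z^5 in the expansion is -1/3840, so g^(5)(0) = 5! * (-1/3840) = -1/32.

-1/32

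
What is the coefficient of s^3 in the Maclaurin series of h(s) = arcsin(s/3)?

1/162

h(0) = 0
h′(0) = 1/3
h′′(0) = 0
h′′′(0) = 1/27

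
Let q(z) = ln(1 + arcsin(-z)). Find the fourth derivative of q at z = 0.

-10

Compose series: expand the inner function first, then feed it into the outer expansion.
The coefficient of z^4 in the expansion is -5/12, so q^(4)(0) = 4! * (-5/12) = -10.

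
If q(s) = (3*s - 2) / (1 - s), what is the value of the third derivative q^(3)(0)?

6

Shift and add copies of the series according to the polynomial's terms.
The coefficient of s^3 in the expansion is 1, so q′′′(0) = 3! * (1) = 6.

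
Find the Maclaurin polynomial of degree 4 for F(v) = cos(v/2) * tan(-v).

-5*v^3/24 - v

Take the Cauchy product of the two expansions.
[v^0] = 0;  [v^1] = -1;  [v^2] = 0;  [v^3] = -5/24;  [v^4] = 0.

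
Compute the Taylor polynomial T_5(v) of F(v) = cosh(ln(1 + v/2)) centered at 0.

-v^5/64 + v^4/32 - v^3/16 + v^2/8 + 1

Substitute the inner expansion into the outer series and collect powers.
[v^0] = 1;  [v^1] = 0;  [v^2] = 1/8;  [v^3] = -1/16;  [v^4] = 1/32;  [v^5] = -1/64.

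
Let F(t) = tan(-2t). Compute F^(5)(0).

From the series, [t^5] F = -64/15; multiply by 5! = 120 to get -512.

-512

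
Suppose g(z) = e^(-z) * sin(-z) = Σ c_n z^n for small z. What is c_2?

Take the Cauchy product of the two expansions.
g(0) = 0
g′(0) = -1
g′′(0) = 2

1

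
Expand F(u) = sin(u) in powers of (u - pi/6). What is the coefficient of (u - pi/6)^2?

Compute the successive derivatives at the expansion point and divide by k!.
So c_2 = F′′(pi/6)/2! = -1/4.

-1/4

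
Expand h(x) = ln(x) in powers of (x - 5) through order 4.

-(x - 5)^4/2500 + (x - 5)^3/375 - (x - 5)^2/50 + (x - 5)/5 + ln(5)

h(5) = ln(5)
h′(5) = 1/5
h′′(5) = -1/25
h′′′(5) = 2/125
h^(4)(5) = -6/625
Dividing each by k! gives the coefficients c_0, ..., c_4.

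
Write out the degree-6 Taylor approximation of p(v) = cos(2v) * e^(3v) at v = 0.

Take the Cauchy product of the two expansions.
p(0) = 1
p′(0) = 3
p′′(0) = 5
p′′′(0) = -9
p^(4)(0) = -119
p^(5)(0) = -597
p^(6)(0) = -2035

-407*v^6/144 - 199*v^5/40 - 119*v^4/24 - 3*v^3/2 + 5*v^2/2 + 3*v + 1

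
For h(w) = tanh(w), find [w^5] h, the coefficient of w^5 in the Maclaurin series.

2/15

[w^0] = 0;  [w^1] = 1;  [w^2] = 0;  [w^3] = -1/3;  [w^4] = 0;  [w^5] = 2/15.
So c_5 = h^(5)(0)/5! = 2/15.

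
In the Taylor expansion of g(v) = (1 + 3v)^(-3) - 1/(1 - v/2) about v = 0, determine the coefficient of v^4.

Add the two expansions coefficient-wise.
[v^0] = 0;  [v^1] = -19/2;  [v^2] = 215/4;  [v^3] = -2161/8;  [v^4] = 19439/16.

19439/16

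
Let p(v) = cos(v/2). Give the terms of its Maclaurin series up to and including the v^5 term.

v^4/384 - v^2/8 + 1

p(0) = 1
p′(0) = 0
p′′(0) = -1/4
p′′′(0) = 0
p^(4)(0) = 1/16
p^(5)(0) = 0
The Taylor polynomial is Σ p^(k)(0)/k! · v^k.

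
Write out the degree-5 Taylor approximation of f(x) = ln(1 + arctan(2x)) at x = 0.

32*x^5/15 + 4*x^4/3 - 2*x^2 + 2*x

Plug the Maclaurin series of the inner function into that of the outer and collect terms.
f(0) = 0
f′(0) = 2
f′′(0) = -4
f′′′(0) = 0
f^(4)(0) = 32
f^(5)(0) = 256
Dividing each by k! gives the coefficients c_0, ..., c_5.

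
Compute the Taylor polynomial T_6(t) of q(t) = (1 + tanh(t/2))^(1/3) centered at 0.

Substitute the inner expansion into the outer series and collect powers.
q(0) = 1
q′(0) = 1/6
q′′(0) = -1/18
q′′′(0) = -1/27
q^(4)(0) = 4/81
q^(5)(0) = 47/972
q^(6)(0) = -347/2916
Dividing each by k! gives the coefficients c_0, ..., c_6.

-347*t^6/2099520 + 47*t^5/116640 + t^4/486 - t^3/162 - t^2/36 + t/6 + 1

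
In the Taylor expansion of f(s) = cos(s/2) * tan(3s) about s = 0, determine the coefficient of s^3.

Write out both Maclaurin series and multiply, keeping only the needed powers.
[s^0] = 0;  [s^1] = 3;  [s^2] = 0;  [s^3] = 69/8.

69/8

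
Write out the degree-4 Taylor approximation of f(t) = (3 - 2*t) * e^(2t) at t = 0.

Multiply each power in the prefactor through the base expansion.
f(0) = 3
f′(0) = 4
f′′(0) = 4
f′′′(0) = 0
f^(4)(0) = -16

-2*t^4/3 + 2*t^2 + 4*t + 3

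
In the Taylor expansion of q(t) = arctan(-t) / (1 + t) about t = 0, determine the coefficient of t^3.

Multiply the two series term by term and collect like powers.
q(0) = 0
q′(0) = -1
q′′(0) = 2
q′′′(0) = -4

-2/3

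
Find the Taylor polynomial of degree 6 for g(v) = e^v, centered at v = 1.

g(1) = e
g′(1) = e
g′′(1) = e
g′′′(1) = e
g^(4)(1) = e
g^(5)(1) = e
g^(6)(1) = e
Then c_k = g^(k)(1)/k! gives each Taylor coefficient.

e*(v - 1)^6/720 + e*(v - 1)^5/120 + e*(v - 1)^4/24 + e*(v - 1)^3/6 + e*(v - 1)^2/2 + e*(v - 1) + e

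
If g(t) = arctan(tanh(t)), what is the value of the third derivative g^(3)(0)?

Let u equal the inner series; expand the outer function in u and truncate.
The coefficient of t^3 in the expansion is -2/3, so g′′′(0) = 3! * (-2/3) = -4.

-4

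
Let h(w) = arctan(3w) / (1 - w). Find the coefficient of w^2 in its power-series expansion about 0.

Write out both Maclaurin series and multiply, keeping only the needed powers.
[w^0] = 0;  [w^1] = 3;  [w^2] = 3.

3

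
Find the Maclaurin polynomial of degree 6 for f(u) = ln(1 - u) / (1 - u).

-49*u^6/20 - 137*u^5/60 - 25*u^4/12 - 11*u^3/6 - 3*u^2/2 - u

Multiply the numerator's expansion by the denominator's geometric series.
f(0) = 0
f′(0) = -1
f′′(0) = -3
f′′′(0) = -11
f^(4)(0) = -50
f^(5)(0) = -274
f^(6)(0) = -1764
Then c_k = f^(k)(0)/k! gives each Taylor coefficient.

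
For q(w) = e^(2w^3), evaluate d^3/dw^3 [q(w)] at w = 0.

The coefficient of w^3 in the expansion is 2, so q′′′(0) = 3! * (2) = 12.

12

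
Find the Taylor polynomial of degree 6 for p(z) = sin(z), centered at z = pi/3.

-sqrt(3)*(z - pi/3)^6/1440 + (z - pi/3)^5/240 + sqrt(3)*(z - pi/3)^4/48 - (z - pi/3)^3/12 - sqrt(3)*(z - pi/3)^2/4 + (z - pi/3)/2 + sqrt(3)/2

Apply the Taylor formula c_k = f^(k)(a)/k!.
[(z - pi/3)^0] = sqrt(3)/2;  [(z - pi/3)^1] = 1/2;  [(z - pi/3)^2] = -sqrt(3)/4;  [(z - pi/3)^3] = -1/12;  [(z - pi/3)^4] = sqrt(3)/48;  [(z - pi/3)^5] = 1/240;  [(z - pi/3)^6] = -sqrt(3)/1440.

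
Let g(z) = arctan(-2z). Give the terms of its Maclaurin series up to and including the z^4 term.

8*z^3/3 - 2*z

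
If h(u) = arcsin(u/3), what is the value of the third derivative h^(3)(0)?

1/27

The coefficient of u^3 in the expansion is 1/162, so h′′′(0) = 3! * (1/162) = 1/27.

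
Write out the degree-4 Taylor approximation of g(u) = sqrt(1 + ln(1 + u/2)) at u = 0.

-143*u^4/6144 + 17*u^3/384 - 3*u^2/32 + u/4 + 1

Let u equal the inner series; expand the outer function in u and truncate.
[u^0] = 1;  [u^1] = 1/4;  [u^2] = -3/32;  [u^3] = 17/384;  [u^4] = -143/6144.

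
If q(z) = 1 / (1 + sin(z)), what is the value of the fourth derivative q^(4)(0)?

16

Expand as Σ (-1)^k u^k with u equal to the inner function's series.
The coefficient of z^4 in the expansion is 2/3, so q^(4)(0) = 4! * (2/3) = 16.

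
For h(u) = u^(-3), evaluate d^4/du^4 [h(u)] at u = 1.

360

Apply the Taylor formula c_k = f^(k)(a)/k!.
The coefficient of (u - 1)^4 in the expansion is 15, so h^(4)(1) = 4! * (15) = 360.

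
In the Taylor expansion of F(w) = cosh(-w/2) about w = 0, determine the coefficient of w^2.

1/8

Apply the Taylor formula c_k = f^(k)(a)/k!.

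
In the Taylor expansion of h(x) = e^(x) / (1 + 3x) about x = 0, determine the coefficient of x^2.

13/2

Expand each factor separately, then convolve coefficients.
h(0) = 1
h′(0) = -2
h′′(0) = 13
Dividing each by k! gives the coefficients c_0, ..., c_2.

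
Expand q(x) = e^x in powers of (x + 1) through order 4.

(x + 1)^4*e^(-1)/24 + (x + 1)^3*e^(-1)/6 + (x + 1)^2*e^(-1)/2 + (x + 1)*e^(-1) + e^(-1)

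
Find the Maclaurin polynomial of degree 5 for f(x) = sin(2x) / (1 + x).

Expand each factor separately, then convolve coefficients.
f(0) = 0
f′(0) = 2
f′′(0) = -4
f′′′(0) = 4
f^(4)(0) = -16
f^(5)(0) = 112
The Taylor polynomial is Σ f^(k)(0)/k! · x^k.

14*x^5/15 - 2*x^4/3 + 2*x^3/3 - 2*x^2 + 2*x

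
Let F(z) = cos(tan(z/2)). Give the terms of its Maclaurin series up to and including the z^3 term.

Plug the Maclaurin series of the inner function into that of the outer and collect terms.
[z^0] = 1;  [z^1] = 0;  [z^2] = -1/8;  [z^3] = 0.

1 - z^2/8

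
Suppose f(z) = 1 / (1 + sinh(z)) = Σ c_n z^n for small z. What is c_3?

Expand as Σ (-1)^k u^k with u equal to the inner function's series.
f(0) = 1
f′(0) = -1
f′′(0) = 2
f′′′(0) = -7
Then c_k = f^(k)(0)/k! gives each Taylor coefficient.

-7/6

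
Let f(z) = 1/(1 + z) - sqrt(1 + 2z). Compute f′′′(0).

Add the two expansions coefficient-wise.
From the series, [z^3] f = -3/2; multiply by 3! = 6 to get -9.

-9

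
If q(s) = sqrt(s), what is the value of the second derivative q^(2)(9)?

Differentiate repeatedly and evaluate at the center.
From the series, [(s - 9)^2] q = -1/216; multiply by 2! = 2 to get -1/108.

-1/108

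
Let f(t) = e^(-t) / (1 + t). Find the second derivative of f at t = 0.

5

Take the Cauchy product of the two expansions.
From the series, [t^2] f = 5/2; multiply by 2! = 2 to get 5.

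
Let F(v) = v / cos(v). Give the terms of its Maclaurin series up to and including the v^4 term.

v^3/2 + v

Divide the numerator series by the denominator series (power-series long division).
F(0) = 0
F′(0) = 1
F′′(0) = 0
F′′′(0) = 3
F^(4)(0) = 0
The Taylor polynomial is Σ F^(k)(0)/k! · v^k.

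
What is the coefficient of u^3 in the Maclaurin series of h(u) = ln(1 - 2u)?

-8/3

c_3 = h′′′(0)/3! = -8/3.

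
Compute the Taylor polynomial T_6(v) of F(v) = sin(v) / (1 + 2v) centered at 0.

-1841*v^6/60 + 1841*v^5/120 - 23*v^4/3 + 23*v^3/6 - 2*v^2 + v

Write out both Maclaurin series and multiply, keeping only the needed powers.
F(0) = 0
F′(0) = 1
F′′(0) = -4
F′′′(0) = 23
F^(4)(0) = -184
F^(5)(0) = 1841
F^(6)(0) = -22092
The Taylor polynomial is Σ F^(k)(0)/k! · v^k.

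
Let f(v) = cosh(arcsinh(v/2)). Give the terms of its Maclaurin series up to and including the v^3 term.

Compose series: expand the inner function first, then feed it into the outer expansion.
f(0) = 1
f′(0) = 0
f′′(0) = 1/4
f′′′(0) = 0

v^2/8 + 1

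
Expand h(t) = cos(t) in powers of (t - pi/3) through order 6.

Apply the Taylor formula c_k = f^(k)(a)/k!.
h(pi/3) = 1/2
h′(pi/3) = -sqrt(3)/2
h′′(pi/3) = -1/2
h′′′(pi/3) = sqrt(3)/2
h^(4)(pi/3) = 1/2
h^(5)(pi/3) = -sqrt(3)/2
h^(6)(pi/3) = -1/2
Dividing each by k! gives the coefficients c_0, ..., c_6.

-(t - pi/3)^6/1440 - sqrt(3)*(t - pi/3)^5/240 + (t - pi/3)^4/48 + sqrt(3)*(t - pi/3)^3/12 - (t - pi/3)^2/4 - sqrt(3)*(t - pi/3)/2 + 1/2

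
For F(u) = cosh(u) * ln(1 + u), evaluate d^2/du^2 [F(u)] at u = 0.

Write out both Maclaurin series and multiply, keeping only the needed powers.
The coefficient of u^2 in the expansion is -1/2, so F′′(0) = 2! * (-1/2) = -1.

-1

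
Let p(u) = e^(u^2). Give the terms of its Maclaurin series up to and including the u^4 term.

u^4/2 + u^2 + 1

p(0) = 1
p′(0) = 0
p′′(0) = 2
p′′′(0) = 0
p^(4)(0) = 12
Then c_k = p^(k)(0)/k! gives each Taylor coefficient.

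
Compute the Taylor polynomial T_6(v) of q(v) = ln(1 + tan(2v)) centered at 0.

-1984*v^6/45 + 64*v^5/3 - 28*v^4/3 + 16*v^3/3 - 2*v^2 + 2*v

Compose series: expand the inner function first, then feed it into the outer expansion.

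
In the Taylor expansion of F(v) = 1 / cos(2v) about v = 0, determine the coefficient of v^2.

2

Write the quotient as an unknown series and match coefficients against numerator = denominator · series.
F(0) = 1
F′(0) = 0
F′′(0) = 4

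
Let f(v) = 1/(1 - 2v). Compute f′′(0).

8

Compute the successive derivatives at the expansion point and divide by k!.
The coefficient of v^2 in the expansion is 4, so f′′(0) = 2! * (4) = 8.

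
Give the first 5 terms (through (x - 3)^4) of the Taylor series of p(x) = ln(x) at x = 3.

p(3) = ln(3)
p′(3) = 1/3
p′′(3) = -1/9
p′′′(3) = 2/27
p^(4)(3) = -2/27
Then c_k = p^(k)(3)/k! gives each Taylor coefficient.

-(x - 3)^4/324 + (x - 3)^3/81 - (x - 3)^2/18 + (x - 3)/3 + ln(3)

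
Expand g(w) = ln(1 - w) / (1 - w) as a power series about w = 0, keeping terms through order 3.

Use 1/(1 - r) = Σ r^k on the denominator, then take the Cauchy product.

-11*w^3/6 - 3*w^2/2 - w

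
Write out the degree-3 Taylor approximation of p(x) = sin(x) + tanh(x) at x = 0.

Add the two expansions coefficient-wise.
p(0) = 0
p′(0) = 2
p′′(0) = 0
p′′′(0) = -3
Then c_k = p^(k)(0)/k! gives each Taylor coefficient.

-x^3/2 + 2*x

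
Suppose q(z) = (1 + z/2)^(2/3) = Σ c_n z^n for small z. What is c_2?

-1/36

c_2 = q′′(0)/2! = -1/36.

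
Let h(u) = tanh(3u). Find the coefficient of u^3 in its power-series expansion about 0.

[u^0] = 0;  [u^1] = 3;  [u^2] = 0;  [u^3] = -9.

-9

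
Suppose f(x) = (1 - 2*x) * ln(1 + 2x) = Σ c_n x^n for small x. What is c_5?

72/5

Multiply each power in the prefactor through the base expansion.
[x^0] = 0;  [x^1] = 2;  [x^2] = -6;  [x^3] = 20/3;  [x^4] = -28/3;  [x^5] = 72/5.
So c_5 = f^(5)(0)/5! = 72/5.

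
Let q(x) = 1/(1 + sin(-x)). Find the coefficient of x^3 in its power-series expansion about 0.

Let u equal the inner series; expand the outer function in u and truncate.

5/6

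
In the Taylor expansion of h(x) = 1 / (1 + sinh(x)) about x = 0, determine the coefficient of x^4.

4/3

Expand as Σ (-1)^k u^k with u equal to the inner function's series.
h(0) = 1
h′(0) = -1
h′′(0) = 2
h′′′(0) = -7
h^(4)(0) = 32
So c_4 = h^(4)(0)/4! = 4/3.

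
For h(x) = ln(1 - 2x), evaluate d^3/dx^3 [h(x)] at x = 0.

From the series, [x^3] h = -8/3; multiply by 3! = 6 to get -16.

-16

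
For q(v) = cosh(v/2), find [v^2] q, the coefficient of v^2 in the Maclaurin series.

Compute the successive derivatives at the expansion point and divide by k!.
[v^0] = 1;  [v^1] = 0;  [v^2] = 1/8.

1/8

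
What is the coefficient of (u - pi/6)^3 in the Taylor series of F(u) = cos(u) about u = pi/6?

F(pi/6) = sqrt(3)/2
F′(pi/6) = -1/2
F′′(pi/6) = -sqrt(3)/2
F′′′(pi/6) = 1/2

1/12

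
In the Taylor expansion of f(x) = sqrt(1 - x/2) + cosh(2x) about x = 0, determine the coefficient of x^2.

Add the two expansions coefficient-wise.
[x^0] = 2;  [x^1] = -1/4;  [x^2] = 63/32.
So c_2 = f′′(0)/2! = 63/32.

63/32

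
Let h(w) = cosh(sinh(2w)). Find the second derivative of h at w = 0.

Compose series: expand the inner function first, then feed it into the outer expansion.
From the series, [w^2] h = 2; multiply by 2! = 2 to get 4.

4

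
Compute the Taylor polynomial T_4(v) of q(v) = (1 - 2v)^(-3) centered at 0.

240*v^4 + 80*v^3 + 24*v^2 + 6*v + 1

[v^0] = 1;  [v^1] = 6;  [v^2] = 24;  [v^3] = 80;  [v^4] = 240.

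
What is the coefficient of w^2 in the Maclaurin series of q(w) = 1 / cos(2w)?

Invert the denominator's series and multiply.
[w^0] = 1;  [w^1] = 0;  [w^2] = 2.

2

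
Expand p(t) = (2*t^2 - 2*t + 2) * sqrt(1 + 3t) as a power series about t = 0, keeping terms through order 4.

-765*t^4/64 + 69*t^3/8 - 13*t^2/4 + t + 2

Multiply each power in the prefactor through the base expansion.
p(0) = 2
p′(0) = 1
p′′(0) = -13/2
p′′′(0) = 207/4
p^(4)(0) = -2295/8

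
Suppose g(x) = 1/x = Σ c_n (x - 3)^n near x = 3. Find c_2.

[(x - 3)^0] = 1/3;  [(x - 3)^1] = -1/9;  [(x - 3)^2] = 1/27.

1/27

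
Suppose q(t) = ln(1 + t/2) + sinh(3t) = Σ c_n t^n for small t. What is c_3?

109/24

Combine the two series term by term.
q(0) = 0
q′(0) = 7/2
q′′(0) = -1/4
q′′′(0) = 109/4
Then c_k = q^(k)(0)/k! gives each Taylor coefficient.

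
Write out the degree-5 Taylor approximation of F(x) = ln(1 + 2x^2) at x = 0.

-2*x^4 + 2*x^2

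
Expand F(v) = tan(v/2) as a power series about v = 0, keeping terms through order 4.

v^3/24 + v/2

F(0) = 0
F′(0) = 1/2
F′′(0) = 0
F′′′(0) = 1/4
F^(4)(0) = 0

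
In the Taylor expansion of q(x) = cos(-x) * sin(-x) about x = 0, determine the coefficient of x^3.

Multiply the two series term by term and collect like powers.
q(0) = 0
q′(0) = -1
q′′(0) = 0
q′′′(0) = 4
So c_3 = q′′′(0)/3! = 2/3.

2/3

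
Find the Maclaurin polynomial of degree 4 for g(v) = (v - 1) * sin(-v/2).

v^4/48 - v^3/48 - v^2/2 + v/2

Multiply each power in the prefactor through the base expansion.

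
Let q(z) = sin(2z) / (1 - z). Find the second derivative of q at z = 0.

4

Expand 1/(denominator) as a geometric series and multiply by the numerator's series.
The coefficient of z^2 in the expansion is 2, so q′′(0) = 2! * (2) = 4.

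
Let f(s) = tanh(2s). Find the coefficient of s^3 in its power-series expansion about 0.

-8/3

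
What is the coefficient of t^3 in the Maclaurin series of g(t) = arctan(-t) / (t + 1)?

Expand 1/(denominator) as a geometric series and multiply by the numerator's series.

-2/3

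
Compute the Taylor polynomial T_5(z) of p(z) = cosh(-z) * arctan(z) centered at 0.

Multiply the two series term by term and collect like powers.
[z^0] = 0;  [z^1] = 1;  [z^2] = 0;  [z^3] = 1/6;  [z^4] = 0;  [z^5] = 3/40.

3*z^5/40 + z^3/6 + z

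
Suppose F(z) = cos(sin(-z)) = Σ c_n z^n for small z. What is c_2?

-1/2

Plug the Maclaurin series of the inner function into that of the outer and collect terms.
So c_2 = F′′(0)/2! = -1/2.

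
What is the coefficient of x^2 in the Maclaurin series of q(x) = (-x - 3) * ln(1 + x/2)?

Shift and add copies of the series according to the polynomial's terms.
[x^0] = 0;  [x^1] = -3/2;  [x^2] = -1/8.
So c_2 = q′′(0)/2! = -1/8.

-1/8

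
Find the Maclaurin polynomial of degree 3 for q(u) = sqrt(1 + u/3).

q(0) = 1
q′(0) = 1/6
q′′(0) = -1/36
q′′′(0) = 1/72
Dividing each by k! gives the coefficients c_0, ..., c_3.

u^3/432 - u^2/72 + u/6 + 1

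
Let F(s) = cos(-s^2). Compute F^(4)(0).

The coefficient of s^4 in the expansion is -1/2, so F^(4)(0) = 4! * (-1/2) = -12.

-12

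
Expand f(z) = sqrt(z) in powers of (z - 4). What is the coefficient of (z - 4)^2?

f(4) = 2
f′(4) = 1/4
f′′(4) = -1/32

-1/64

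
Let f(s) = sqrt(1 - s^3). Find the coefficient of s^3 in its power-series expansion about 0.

-1/2

Differentiate repeatedly and evaluate at the center.
f(0) = 1
f′(0) = 0
f′′(0) = 0
f′′′(0) = -3
Dividing each by k! gives the coefficients c_0, ..., c_3.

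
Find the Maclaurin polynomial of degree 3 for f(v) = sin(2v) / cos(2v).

8*v^3/3 + 2*v

Invert the denominator's series and multiply.
[v^0] = 0;  [v^1] = 2;  [v^2] = 0;  [v^3] = 8/3.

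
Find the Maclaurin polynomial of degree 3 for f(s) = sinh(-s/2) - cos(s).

-s^3/48 + s^2/2 - s/2 - 1

Add the two expansions coefficient-wise.
f(0) = -1
f′(0) = -1/2
f′′(0) = 1
f′′′(0) = -1/8
Then c_k = f^(k)(0)/k! gives each Taylor coefficient.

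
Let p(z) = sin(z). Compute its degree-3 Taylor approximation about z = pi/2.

1 - (z - pi/2)^2/2

p(pi/2) = 1
p′(pi/2) = 0
p′′(pi/2) = -1
p′′′(pi/2) = 0
The Taylor polynomial is Σ p^(k)(pi/2)/k! · (z - pi/2)^k.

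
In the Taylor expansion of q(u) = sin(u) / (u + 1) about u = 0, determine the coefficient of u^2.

-1

Multiply the numerator's expansion by the denominator's geometric series.
[u^0] = 0;  [u^1] = 1;  [u^2] = -1.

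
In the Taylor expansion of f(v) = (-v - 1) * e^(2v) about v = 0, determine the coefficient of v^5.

-14/15

Shift and add copies of the series according to the polynomial's terms.
[v^0] = -1;  [v^1] = -3;  [v^2] = -4;  [v^3] = -10/3;  [v^4] = -2;  [v^5] = -14/15.
So c_5 = f^(5)(0)/5! = -14/15.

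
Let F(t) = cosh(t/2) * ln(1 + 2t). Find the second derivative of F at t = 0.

-4

Multiply the two series term by term and collect like powers.
From the series, [t^2] F = -2; multiply by 2! = 2 to get -4.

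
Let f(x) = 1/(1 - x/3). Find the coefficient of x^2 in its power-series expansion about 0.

Use the known series and substitute for the argument.
[x^0] = 1;  [x^1] = 1/3;  [x^2] = 1/9.

1/9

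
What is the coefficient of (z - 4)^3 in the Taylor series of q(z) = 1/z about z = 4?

[(z - 4)^0] = 1/4;  [(z - 4)^1] = -1/16;  [(z - 4)^2] = 1/64;  [(z - 4)^3] = -1/256.

-1/256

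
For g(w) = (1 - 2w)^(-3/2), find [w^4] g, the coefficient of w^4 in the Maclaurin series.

315/8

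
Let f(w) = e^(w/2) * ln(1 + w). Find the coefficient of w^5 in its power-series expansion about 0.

Write out both Maclaurin series and multiply, keeping only the needed powers.
[w^0] = 0;  [w^1] = 1;  [w^2] = 0;  [w^3] = 5/24;  [w^4] = -1/8;  [w^5] = 209/1920.

209/1920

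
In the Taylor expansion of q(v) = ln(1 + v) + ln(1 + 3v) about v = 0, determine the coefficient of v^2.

-5

Combine the two series term by term.
[v^0] = 0;  [v^1] = 4;  [v^2] = -5.
So c_2 = q′′(0)/2! = -5.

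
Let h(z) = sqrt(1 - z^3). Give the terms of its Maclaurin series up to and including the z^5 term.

h(0) = 1
h′(0) = 0
h′′(0) = 0
h′′′(0) = -3
h^(4)(0) = 0
h^(5)(0) = 0
Then c_k = h^(k)(0)/k! gives each Taylor coefficient.

1 - z^3/2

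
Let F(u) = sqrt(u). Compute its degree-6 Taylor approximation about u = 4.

-21*(u - 4)^6/2097152 + 7*(u - 4)^5/131072 - 5*(u - 4)^4/16384 + (u - 4)^3/512 - (u - 4)^2/64 + (u - 4)/4 + 2

F(4) = 2
F′(4) = 1/4
F′′(4) = -1/32
F′′′(4) = 3/256
F^(4)(4) = -15/2048
F^(5)(4) = 105/16384
F^(6)(4) = -945/131072
The Taylor polynomial is Σ F^(k)(4)/k! · (u - 4)^k.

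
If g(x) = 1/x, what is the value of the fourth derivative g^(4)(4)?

Compute the successive derivatives at the expansion point and divide by k!.
From the series, [(x - 4)^4] g = 1/1024; multiply by 4! = 24 to get 3/128.

3/128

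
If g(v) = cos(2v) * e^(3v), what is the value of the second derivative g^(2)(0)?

5

Take the Cauchy product of the two expansions.
The coefficient of v^2 in the expansion is 5/2, so g′′(0) = 2! * (5/2) = 5.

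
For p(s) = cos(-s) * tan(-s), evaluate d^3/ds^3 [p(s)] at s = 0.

Write out both Maclaurin series and multiply, keeping only the needed powers.
The coefficient of s^3 in the expansion is 1/6, so p′′′(0) = 3! * (1/6) = 1.

1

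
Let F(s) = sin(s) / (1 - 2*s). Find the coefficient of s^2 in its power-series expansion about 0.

Multiply the numerator's expansion by the denominator's geometric series.
[s^0] = 0;  [s^1] = 1;  [s^2] = 2.

2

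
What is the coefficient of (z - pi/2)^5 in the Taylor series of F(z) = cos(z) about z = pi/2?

-1/120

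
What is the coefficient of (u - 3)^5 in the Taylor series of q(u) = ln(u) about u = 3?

q(3) = ln(3)
q′(3) = 1/3
q′′(3) = -1/9
q′′′(3) = 2/27
q^(4)(3) = -2/27
q^(5)(3) = 8/81
So c_5 = q^(5)(3)/5! = 1/1215.

1/1215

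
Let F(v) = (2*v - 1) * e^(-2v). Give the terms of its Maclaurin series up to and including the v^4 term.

Distribute the polynomial across the series and collect like powers.
F(0) = -1
F′(0) = 4
F′′(0) = -12
F′′′(0) = 32
F^(4)(0) = -80

-10*v^4/3 + 16*v^3/3 - 6*v^2 + 4*v - 1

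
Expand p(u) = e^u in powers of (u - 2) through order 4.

Differentiate repeatedly and evaluate at the center.
[(u - 2)^0] = e^(2);  [(u - 2)^1] = e^(2);  [(u - 2)^2] = e^(2)/2;  [(u - 2)^3] = e^(2)/6;  [(u - 2)^4] = e^(2)/24.

(u - 2)^4*e^(2)/24 + (u - 2)^3*e^(2)/6 + (u - 2)^2*e^(2)/2 + (u - 2)*e^(2) + e^(2)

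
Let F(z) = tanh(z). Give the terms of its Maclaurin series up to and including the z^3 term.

-z^3/3 + z

[z^0] = 0;  [z^1] = 1;  [z^2] = 0;  [z^3] = -1/3.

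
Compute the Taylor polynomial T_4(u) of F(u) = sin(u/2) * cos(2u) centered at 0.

Take the Cauchy product of the two expansions.
[u^0] = 0;  [u^1] = 1/2;  [u^2] = 0;  [u^3] = -49/48;  [u^4] = 0.

-49*u^3/48 + u/2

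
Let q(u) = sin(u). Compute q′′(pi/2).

From the series, [(u - pi/2)^2] q = -1/2; multiply by 2! = 2 to get -1.

-1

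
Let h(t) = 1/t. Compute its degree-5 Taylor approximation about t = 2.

-(t - 2)^5/64 + (t - 2)^4/32 - (t - 2)^3/16 + (t - 2)^2/8 - (t - 2)/4 + 1/2

h(2) = 1/2
h′(2) = -1/4
h′′(2) = 1/4
h′′′(2) = -3/8
h^(4)(2) = 3/4
h^(5)(2) = -15/8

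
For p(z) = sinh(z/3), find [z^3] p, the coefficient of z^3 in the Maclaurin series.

1/162

p(0) = 0
p′(0) = 1/3
p′′(0) = 0
p′′′(0) = 1/27
So c_3 = p′′′(0)/3! = 1/162.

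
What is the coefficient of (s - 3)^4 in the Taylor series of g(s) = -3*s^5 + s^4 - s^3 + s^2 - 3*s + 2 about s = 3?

c_4 = g^(4)(3)/4! = -44.

-44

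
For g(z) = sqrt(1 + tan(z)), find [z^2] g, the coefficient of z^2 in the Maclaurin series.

-1/8

Let u equal the inner series; expand the outer function in u and truncate.
g(0) = 1
g′(0) = 1/2
g′′(0) = -1/4
Dividing each by k! gives the coefficients c_0, ..., c_2.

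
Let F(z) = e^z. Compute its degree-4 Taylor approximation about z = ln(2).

[(z - ln(2))^0] = 2;  [(z - ln(2))^1] = 2;  [(z - ln(2))^2] = 1;  [(z - ln(2))^3] = 1/3;  [(z - ln(2))^4] = 1/12.

(z - ln(2))^4/12 + (z - ln(2))^3/3 + (z - ln(2))^2 + 2*(z - ln(2)) + 2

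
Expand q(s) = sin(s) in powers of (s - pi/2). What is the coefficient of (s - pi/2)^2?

c_2 = q′′(pi/2)/2! = -1/2.

-1/2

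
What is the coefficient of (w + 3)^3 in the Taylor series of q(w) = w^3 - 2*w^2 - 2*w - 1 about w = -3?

Differentiate repeatedly and evaluate at the center.
So c_3 = q′′′(-3)/3! = 1.

1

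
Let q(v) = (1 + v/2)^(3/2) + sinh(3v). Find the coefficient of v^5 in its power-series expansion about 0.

82929/40960

Add the two expansions coefficient-wise.
q(0) = 1
q′(0) = 15/4
q′′(0) = 3/16
q′′′(0) = 1725/64
q^(4)(0) = 9/256
q^(5)(0) = 248787/1024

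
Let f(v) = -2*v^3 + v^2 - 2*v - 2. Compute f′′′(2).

Compute the successive derivatives at the expansion point and divide by k!.
From the series, [(v - 2)^3] f = -2; multiply by 3! = 6 to get -12.

-12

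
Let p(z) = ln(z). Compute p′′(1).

-1

The coefficient of (z - 1)^2 in the expansion is -1/2, so p′′(1) = 2! * (-1/2) = -1.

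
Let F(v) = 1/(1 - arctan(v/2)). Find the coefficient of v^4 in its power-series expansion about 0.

Let u equal the inner series; expand the outer function in u and truncate.
F(0) = 1
F′(0) = 1/2
F′′(0) = 1/2
F′′′(0) = 1/2
F^(4)(0) = 1/2

1/48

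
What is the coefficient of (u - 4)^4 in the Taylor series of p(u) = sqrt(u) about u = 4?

Compute the successive derivatives at the expansion point and divide by k!.
p(4) = 2
p′(4) = 1/4
p′′(4) = -1/32
p′′′(4) = 3/256
p^(4)(4) = -15/2048
So c_4 = p^(4)(4)/4! = -5/16384.

-5/16384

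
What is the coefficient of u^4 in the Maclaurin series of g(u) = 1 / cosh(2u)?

Write the quotient as an unknown series and match coefficients against numerator = denominator · series.
[u^0] = 1;  [u^1] = 0;  [u^2] = -2;  [u^3] = 0;  [u^4] = 10/3.

10/3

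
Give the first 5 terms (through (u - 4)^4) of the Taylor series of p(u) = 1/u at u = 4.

Differentiate repeatedly and evaluate at the center.
[(u - 4)^0] = 1/4;  [(u - 4)^1] = -1/16;  [(u - 4)^2] = 1/64;  [(u - 4)^3] = -1/256;  [(u - 4)^4] = 1/1024.

(u - 4)^4/1024 - (u - 4)^3/256 + (u - 4)^2/64 - (u - 4)/16 + 1/4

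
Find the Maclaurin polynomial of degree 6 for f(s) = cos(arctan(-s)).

Substitute the inner expansion into the outer series and collect powers.
f(0) = 1
f′(0) = 0
f′′(0) = -1
f′′′(0) = 0
f^(4)(0) = 9
f^(5)(0) = 0
f^(6)(0) = -225
Then c_k = f^(k)(0)/k! gives each Taylor coefficient.

-5*s^6/16 + 3*s^4/8 - s^2/2 + 1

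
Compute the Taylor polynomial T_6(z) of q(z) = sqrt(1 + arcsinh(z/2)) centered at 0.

-769*z^6/2949120 + 43*z^5/40960 + z^4/6144 - z^3/384 - z^2/32 + z/4 + 1

Compose series: expand the inner function first, then feed it into the outer expansion.
q(0) = 1
q′(0) = 1/4
q′′(0) = -1/16
q′′′(0) = -1/64
q^(4)(0) = 1/256
q^(5)(0) = 129/1024
q^(6)(0) = -769/4096
The Taylor polynomial is Σ q^(k)(0)/k! · z^k.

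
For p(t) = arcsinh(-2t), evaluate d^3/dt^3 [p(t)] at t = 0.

From the series, [t^3] p = 4/3; multiply by 3! = 6 to get 8.

8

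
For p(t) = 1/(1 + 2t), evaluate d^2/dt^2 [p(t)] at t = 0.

Apply the Taylor formula c_k = f^(k)(a)/k!.
The coefficient of t^2 in the expansion is 4, so p′′(0) = 2! * (4) = 8.

8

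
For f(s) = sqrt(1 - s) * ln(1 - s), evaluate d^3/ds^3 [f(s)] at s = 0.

Write out both Maclaurin series and multiply, keeping only the needed powers.
From the series, [s^3] f = 1/24; multiply by 3! = 6 to get 1/4.

1/4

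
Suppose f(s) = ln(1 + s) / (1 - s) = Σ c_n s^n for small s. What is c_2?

Expand 1/(denominator) as a geometric series and multiply by the numerator's series.
[s^0] = 0;  [s^1] = 1;  [s^2] = 1/2.
So c_2 = f′′(0)/2! = 1/2.

1/2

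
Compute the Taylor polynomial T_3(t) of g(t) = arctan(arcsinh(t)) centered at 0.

Compose series: expand the inner function first, then feed it into the outer expansion.
[t^0] = 0;  [t^1] = 1;  [t^2] = 0;  [t^3] = -1/2.

-t^3/2 + t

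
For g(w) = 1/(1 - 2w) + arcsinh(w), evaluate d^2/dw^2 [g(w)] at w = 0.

Combine the two series term by term.
The coefficient of w^2 in the expansion is 4, so g′′(0) = 2! * (4) = 8.

8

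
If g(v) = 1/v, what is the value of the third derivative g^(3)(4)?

The coefficient of (v - 4)^3 in the expansion is -1/256, so g′′′(4) = 3! * (-1/256) = -3/128.

-3/128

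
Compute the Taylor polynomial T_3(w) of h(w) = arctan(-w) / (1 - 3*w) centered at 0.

-26*w^3/3 - 3*w^2 - w

Multiply the numerator's expansion by the denominator's geometric series.
[w^0] = 0;  [w^1] = -1;  [w^2] = -3;  [w^3] = -26/3.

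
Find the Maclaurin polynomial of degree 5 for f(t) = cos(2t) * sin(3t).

521*t^5/40 - 21*t^3/2 + 3*t

Multiply the two series term by term and collect like powers.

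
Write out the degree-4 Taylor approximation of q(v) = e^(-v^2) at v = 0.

v^4/2 - v^2 + 1

Use the known series and substitute for the argument.
q(0) = 1
q′(0) = 0
q′′(0) = -2
q′′′(0) = 0
q^(4)(0) = 12
Then c_k = q^(k)(0)/k! gives each Taylor coefficient.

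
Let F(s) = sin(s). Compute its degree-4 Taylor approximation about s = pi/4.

sqrt(2)*(s - pi/4)^4/48 - sqrt(2)*(s - pi/4)^3/12 - sqrt(2)*(s - pi/4)^2/4 + sqrt(2)*(s - pi/4)/2 + sqrt(2)/2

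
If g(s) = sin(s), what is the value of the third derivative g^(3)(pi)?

1

Differentiate repeatedly and evaluate at the center.
The coefficient of (s - pi)^3 in the expansion is 1/6, so g′′′(pi) = 3! * (1/6) = 1.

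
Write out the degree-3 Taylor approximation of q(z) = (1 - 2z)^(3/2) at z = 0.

z^3/2 + 3*z^2/2 - 3*z + 1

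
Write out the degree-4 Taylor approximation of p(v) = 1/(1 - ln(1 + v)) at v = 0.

v^4/6 + v^3/3 + v^2/2 + v + 1

Substitute the inner expansion into the outer series and collect powers.
p(0) = 1
p′(0) = 1
p′′(0) = 1
p′′′(0) = 2
p^(4)(0) = 4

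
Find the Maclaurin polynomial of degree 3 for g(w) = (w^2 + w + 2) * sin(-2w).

Multiply each power in the prefactor through the base expansion.
g(0) = 0
g′(0) = -4
g′′(0) = -4
g′′′(0) = 4

2*w^3/3 - 2*w^2 - 4*w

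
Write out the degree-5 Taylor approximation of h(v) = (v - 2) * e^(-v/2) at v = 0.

v^5/320 - 5*v^4/192 + v^3/6 - 3*v^2/4 + 2*v - 2

Distribute the polynomial across the series and collect like powers.
h(0) = -2
h′(0) = 2
h′′(0) = -3/2
h′′′(0) = 1
h^(4)(0) = -5/8
h^(5)(0) = 3/8
Then c_k = h^(k)(0)/k! gives each Taylor coefficient.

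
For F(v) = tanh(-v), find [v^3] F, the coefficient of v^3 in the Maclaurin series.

Compute the successive derivatives at the expansion point and divide by k!.
[v^0] = 0;  [v^1] = -1;  [v^2] = 0;  [v^3] = 1/3.

1/3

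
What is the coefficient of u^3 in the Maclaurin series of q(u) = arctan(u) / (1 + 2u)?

11/3

Multiply the two series term by term and collect like powers.
q(0) = 0
q′(0) = 1
q′′(0) = -4
q′′′(0) = 22
So c_3 = q′′′(0)/3! = 11/3.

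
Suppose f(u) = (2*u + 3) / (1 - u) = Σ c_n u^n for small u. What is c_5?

Shift and add copies of the series according to the polynomial's terms.
[u^0] = 3;  [u^1] = 5;  [u^2] = 5;  [u^3] = 5;  [u^4] = 5;  [u^5] = 5.
So c_5 = f^(5)(0)/5! = 5.

5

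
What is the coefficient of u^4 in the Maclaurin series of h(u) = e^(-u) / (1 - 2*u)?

Multiply the numerator's expansion by the denominator's geometric series.
h(0) = 1
h′(0) = 1
h′′(0) = 5
h′′′(0) = 29
h^(4)(0) = 233

233/24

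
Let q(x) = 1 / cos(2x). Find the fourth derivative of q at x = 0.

Divide the numerator series by the denominator series (power-series long division).
From the series, [x^4] q = 10/3; multiply by 4! = 24 to get 80.

80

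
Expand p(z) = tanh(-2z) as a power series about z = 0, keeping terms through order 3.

8*z^3/3 - 2*z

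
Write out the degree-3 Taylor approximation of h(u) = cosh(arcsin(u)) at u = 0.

Let u equal the inner series; expand the outer function in u and truncate.
h(0) = 1
h′(0) = 0
h′′(0) = 1
h′′′(0) = 0

u^2/2 + 1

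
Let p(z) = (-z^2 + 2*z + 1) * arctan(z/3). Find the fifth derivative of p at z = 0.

Multiply each power in the prefactor through the base expansion.
The coefficient of z^5 in the expansion is 16/1215, so p^(5)(0) = 5! * (16/1215) = 128/81.

128/81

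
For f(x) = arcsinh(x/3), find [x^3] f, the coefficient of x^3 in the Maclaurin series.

-1/162

Apply the Taylor formula c_k = f^(k)(a)/k!.
f(0) = 0
f′(0) = 1/3
f′′(0) = 0
f′′′(0) = -1/27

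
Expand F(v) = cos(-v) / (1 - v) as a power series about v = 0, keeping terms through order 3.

v^3/2 + v^2/2 + v + 1

Multiply the two series term by term and collect like powers.
F(0) = 1
F′(0) = 1
F′′(0) = 1
F′′′(0) = 3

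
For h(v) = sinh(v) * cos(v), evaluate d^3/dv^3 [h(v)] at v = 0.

Write out both Maclaurin series and multiply, keeping only the needed powers.
The coefficient of v^3 in the expansion is -1/3, so h′′′(0) = 3! * (-1/3) = -2.

-2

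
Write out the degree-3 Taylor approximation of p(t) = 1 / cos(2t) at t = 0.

Write the quotient as an unknown series and match coefficients against numerator = denominator · series.
p(0) = 1
p′(0) = 0
p′′(0) = 4
p′′′(0) = 0
The Taylor polynomial is Σ p^(k)(0)/k! · t^k.

2*t^2 + 1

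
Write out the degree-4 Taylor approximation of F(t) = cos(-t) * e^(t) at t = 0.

Multiply the two series term by term and collect like powers.
[t^0] = 1;  [t^1] = 1;  [t^2] = 0;  [t^3] = -1/3;  [t^4] = -1/6.

-t^4/6 - t^3/3 + t + 1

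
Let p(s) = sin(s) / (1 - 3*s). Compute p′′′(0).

Multiply the numerator's expansion by the denominator's geometric series.
From the series, [s^3] p = 53/6; multiply by 3! = 6 to get 53.

53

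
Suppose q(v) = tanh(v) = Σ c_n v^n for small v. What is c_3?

-1/3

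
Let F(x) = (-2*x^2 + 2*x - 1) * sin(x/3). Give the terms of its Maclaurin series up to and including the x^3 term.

Shift and add copies of the series according to the polynomial's terms.
F(0) = 0
F′(0) = -1/3
F′′(0) = 4/3
F′′′(0) = -107/27

-107*x^3/162 + 2*x^2/3 - x/3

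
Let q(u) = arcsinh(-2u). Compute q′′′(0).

From the series, [u^3] q = 4/3; multiply by 3! = 6 to get 8.

8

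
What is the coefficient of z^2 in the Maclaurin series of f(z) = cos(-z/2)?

-1/8

f(0) = 1
f′(0) = 0
f′′(0) = -1/4
So c_2 = f′′(0)/2! = -1/8.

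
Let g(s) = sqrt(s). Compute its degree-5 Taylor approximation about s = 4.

7*(s - 4)^5/131072 - 5*(s - 4)^4/16384 + (s - 4)^3/512 - (s - 4)^2/64 + (s - 4)/4 + 2

g(4) = 2
g′(4) = 1/4
g′′(4) = -1/32
g′′′(4) = 3/256
g^(4)(4) = -15/2048
g^(5)(4) = 105/16384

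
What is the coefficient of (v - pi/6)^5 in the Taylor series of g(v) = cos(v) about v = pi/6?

-1/240

Compute the successive derivatives at the expansion point and divide by k!.
g(pi/6) = sqrt(3)/2
g′(pi/6) = -1/2
g′′(pi/6) = -sqrt(3)/2
g′′′(pi/6) = 1/2
g^(4)(pi/6) = sqrt(3)/2
g^(5)(pi/6) = -1/2
Then c_k = g^(k)(pi/6)/k! gives each Taylor coefficient.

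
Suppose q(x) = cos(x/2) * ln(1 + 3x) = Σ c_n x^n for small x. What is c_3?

69/8

Multiply the two series term by term and collect like powers.
So c_3 = q′′′(0)/3! = 69/8.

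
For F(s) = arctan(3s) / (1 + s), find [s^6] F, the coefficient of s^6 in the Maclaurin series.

Take the Cauchy product of the two expansions.

-213/5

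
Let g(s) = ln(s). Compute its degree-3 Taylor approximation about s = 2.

(s - 2)^3/24 - (s - 2)^2/8 + (s - 2)/2 + ln(2)

g(2) = ln(2)
g′(2) = 1/2
g′′(2) = -1/4
g′′′(2) = 1/4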